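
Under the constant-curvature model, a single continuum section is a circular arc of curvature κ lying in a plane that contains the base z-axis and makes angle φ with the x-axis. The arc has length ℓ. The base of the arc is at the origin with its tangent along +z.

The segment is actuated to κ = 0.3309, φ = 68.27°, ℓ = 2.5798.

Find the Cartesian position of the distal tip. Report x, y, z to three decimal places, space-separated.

θ = κ·ℓ = 0.3309 × 2.5798 = 0.85366 rad
ρ = (1 − cos θ)/κ = (1 − 0.65723)/0.3309 = 1.03587
z = sin θ / κ = 0.75369/0.3309 = 2.27769
x = ρ cos φ = 1.03587 × cos(68.27°) = 0.38351
y = ρ sin φ = 1.03587 × sin(68.27°) = 0.96226

0.384 0.962 2.278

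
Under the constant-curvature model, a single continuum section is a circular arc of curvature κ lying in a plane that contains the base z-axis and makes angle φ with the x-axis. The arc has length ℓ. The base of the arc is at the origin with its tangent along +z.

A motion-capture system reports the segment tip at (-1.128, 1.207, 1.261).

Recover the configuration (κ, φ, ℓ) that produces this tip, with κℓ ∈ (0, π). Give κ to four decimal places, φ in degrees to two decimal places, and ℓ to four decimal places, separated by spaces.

0.7649 133.06 2.4024

ρ = √(x²+y²) = √(-1.128² + 1.207²) = 1.65204
φ = atan2(y, x) mod 360° = atan2(1.207, -1.128) = 133.0623°
|p|² = ρ² + z² = 1.65204² + 1.261² = 4.31935
κ = 2ρ / |p|² = 2×1.65204 / 4.31935 = 0.76495
θ = 2·atan2(ρ, z) = 2·atan2(1.65204, 1.261) = 1.83768 rad
ℓ = θ/κ = 1.83768/0.76495 = 2.40236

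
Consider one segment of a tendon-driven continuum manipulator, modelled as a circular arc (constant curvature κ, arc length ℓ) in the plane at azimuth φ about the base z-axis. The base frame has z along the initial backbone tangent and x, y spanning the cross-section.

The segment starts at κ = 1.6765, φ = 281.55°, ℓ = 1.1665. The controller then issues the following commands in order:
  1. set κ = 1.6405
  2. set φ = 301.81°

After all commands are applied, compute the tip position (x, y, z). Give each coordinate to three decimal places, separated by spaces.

initial: κ=1.6765, φ=281.55°, ℓ=1.1665
cmd 1: set κ=1.6405 → (κ,φ,ℓ)=(1.6405,281.55°,1.1665) → tip=(0.1631,-0.7980,0.5741)
cmd 2: set φ=301.81° → (κ,φ,ℓ)=(1.6405,301.81°,1.1665) → tip=(0.4293,-0.6922,0.5741)

0.429 -0.692 0.574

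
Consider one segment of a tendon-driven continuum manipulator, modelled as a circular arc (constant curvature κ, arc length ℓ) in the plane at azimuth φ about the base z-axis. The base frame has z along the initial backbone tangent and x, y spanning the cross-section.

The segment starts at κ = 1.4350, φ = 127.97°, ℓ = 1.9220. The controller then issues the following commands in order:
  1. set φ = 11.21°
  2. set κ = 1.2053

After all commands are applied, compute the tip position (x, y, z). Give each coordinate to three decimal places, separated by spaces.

initial: κ=1.4350, φ=127.97°, ℓ=1.9220
cmd 1: set φ=11.21° → (κ,φ,ℓ)=(1.4350,11.21°,1.9220) → tip=(1.3175,0.2611,0.2608)
cmd 2: set κ=1.2053 → (κ,φ,ℓ)=(1.2053,11.21°,1.9220) → tip=(1.3661,0.2707,0.6094)

1.366 0.271 0.609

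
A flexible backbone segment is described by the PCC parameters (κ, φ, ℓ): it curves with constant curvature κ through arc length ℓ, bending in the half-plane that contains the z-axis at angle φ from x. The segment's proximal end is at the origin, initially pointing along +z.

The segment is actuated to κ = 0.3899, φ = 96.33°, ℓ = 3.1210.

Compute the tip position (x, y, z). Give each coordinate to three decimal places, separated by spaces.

θ = κ·ℓ = 0.3899 × 3.1210 = 1.21688 rad
ρ = (1 − cos θ)/κ = (1 − 0.34658)/0.3899 = 1.67588
z = sin θ / κ = 0.93802/0.3899 = 2.40580
x = ρ cos φ = 1.67588 × cos(96.33°) = -0.18477
y = ρ sin φ = 1.67588 × sin(96.33°) = 1.66566

-0.185 1.666 2.406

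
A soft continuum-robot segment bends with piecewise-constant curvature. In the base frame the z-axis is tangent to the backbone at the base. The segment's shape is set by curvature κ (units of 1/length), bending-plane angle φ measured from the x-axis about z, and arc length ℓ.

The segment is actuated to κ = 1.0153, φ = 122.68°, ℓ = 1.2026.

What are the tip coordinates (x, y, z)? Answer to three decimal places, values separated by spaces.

θ = κ·ℓ = 1.0153 × 1.2026 = 1.22100 rad
ρ = (1 − cos θ)/κ = (1 − 0.34271)/1.0153 = 0.64739
z = sin θ / κ = 0.93944/1.0153 = 0.92529
x = ρ cos φ = 0.64739 × cos(122.68°) = -0.34956
y = ρ sin φ = 0.64739 × sin(122.68°) = 0.54491

-0.350 0.545 0.925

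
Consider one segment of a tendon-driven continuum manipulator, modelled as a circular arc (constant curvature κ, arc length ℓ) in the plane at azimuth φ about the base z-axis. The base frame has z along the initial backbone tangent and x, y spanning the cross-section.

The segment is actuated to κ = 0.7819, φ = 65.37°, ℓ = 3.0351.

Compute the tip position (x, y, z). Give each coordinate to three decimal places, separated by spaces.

0.916 1.998 0.889

θ = κ·ℓ = 0.7819 × 3.0351 = 2.37314 rad
ρ = (1 − cos θ)/κ = (1 − -0.71899)/0.7819 = 2.19848
z = sin θ / κ = 0.69502/0.7819 = 0.88889
x = ρ cos φ = 2.19848 × cos(65.37°) = 0.91623
y = ρ sin φ = 2.19848 × sin(65.37°) = 1.99846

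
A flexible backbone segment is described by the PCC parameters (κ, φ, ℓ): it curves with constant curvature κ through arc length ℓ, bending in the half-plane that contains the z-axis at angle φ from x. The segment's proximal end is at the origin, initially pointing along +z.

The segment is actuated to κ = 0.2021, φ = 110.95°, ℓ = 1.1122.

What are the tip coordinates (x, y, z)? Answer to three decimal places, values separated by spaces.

-0.045 0.116 1.103

θ = κ·ℓ = 0.2021 × 1.1122 = 0.22478 rad
ρ = (1 − cos θ)/κ = (1 − 0.97484)/0.2021 = 0.12447
z = sin θ / κ = 0.22289/0.2021 = 1.10286
x = ρ cos φ = 0.12447 × cos(110.95°) = -0.04451
y = ρ sin φ = 0.12447 × sin(110.95°) = 0.11624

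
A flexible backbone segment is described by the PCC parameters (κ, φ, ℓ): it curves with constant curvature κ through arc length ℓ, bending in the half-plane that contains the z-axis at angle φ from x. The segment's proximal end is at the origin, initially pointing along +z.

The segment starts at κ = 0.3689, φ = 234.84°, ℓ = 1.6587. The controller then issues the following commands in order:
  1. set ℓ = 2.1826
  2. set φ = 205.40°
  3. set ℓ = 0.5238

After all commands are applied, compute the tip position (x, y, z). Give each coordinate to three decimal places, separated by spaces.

-0.046 -0.022 0.521

initial: κ=0.3689, φ=234.84°, ℓ=1.6587
cmd 1: set ℓ=2.1826 → (κ,φ,ℓ)=(0.3689,234.84°,2.1826) → tip=(-0.4792,-0.6804,1.9543)
cmd 2: set φ=205.40° → (κ,φ,ℓ)=(0.3689,205.40°,2.1826) → tip=(-0.7518,-0.3570,1.9543)
cmd 3: set ℓ=0.5238 → (κ,φ,ℓ)=(0.3689,205.40°,0.5238) → tip=(-0.0456,-0.0216,0.5205)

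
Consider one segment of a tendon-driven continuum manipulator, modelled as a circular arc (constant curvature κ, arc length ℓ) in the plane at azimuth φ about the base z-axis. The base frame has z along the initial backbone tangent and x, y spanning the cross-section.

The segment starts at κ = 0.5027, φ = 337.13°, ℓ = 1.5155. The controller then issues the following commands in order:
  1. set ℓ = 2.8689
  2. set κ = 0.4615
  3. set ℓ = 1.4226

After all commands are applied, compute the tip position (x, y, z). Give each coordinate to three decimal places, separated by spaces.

initial: κ=0.5027, φ=337.13°, ℓ=1.5155
cmd 1: set ℓ=2.8689 → (κ,φ,ℓ)=(0.5027,337.13°,2.8689) → tip=(1.5978,-0.6740,1.9728)
cmd 2: set κ=0.4615 → (κ,φ,ℓ)=(0.4615,337.13°,2.8689) → tip=(1.5088,-0.6364,2.1012)
cmd 3: set ℓ=1.4226 → (κ,φ,ℓ)=(0.4615,337.13°,1.4226) → tip=(0.4150,-0.1751,1.3226)

0.415 -0.175 1.323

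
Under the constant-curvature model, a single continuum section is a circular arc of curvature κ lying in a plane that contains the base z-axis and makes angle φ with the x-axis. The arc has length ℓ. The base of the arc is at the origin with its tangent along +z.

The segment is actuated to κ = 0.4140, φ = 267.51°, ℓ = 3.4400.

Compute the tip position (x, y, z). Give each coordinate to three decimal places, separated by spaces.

-0.090 -2.061 2.390

θ = κ·ℓ = 0.4140 × 3.4400 = 1.42416 rad
ρ = (1 − cos θ)/κ = (1 − 0.14611)/0.4140 = 2.06253
z = sin θ / κ = 0.98927/0.4140 = 2.38954
x = ρ cos φ = 2.06253 × cos(267.51°) = -0.08961
y = ρ sin φ = 2.06253 × sin(267.51°) = -2.06059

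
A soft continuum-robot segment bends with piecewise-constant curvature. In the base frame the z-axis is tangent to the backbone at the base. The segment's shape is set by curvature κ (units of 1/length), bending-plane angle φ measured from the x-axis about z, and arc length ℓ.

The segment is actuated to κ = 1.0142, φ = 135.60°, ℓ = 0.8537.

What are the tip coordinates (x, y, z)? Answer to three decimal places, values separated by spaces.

θ = κ·ℓ = 1.0142 × 0.8537 = 0.86582 rad
ρ = (1 − cos θ)/κ = (1 − 0.64801)/1.0142 = 0.34706
z = sin θ / κ = 0.76163/1.0142 = 0.75096
x = ρ cos φ = 0.34706 × cos(135.60°) = -0.24796
y = ρ sin φ = 0.34706 × sin(135.60°) = 0.24282

-0.248 0.243 0.751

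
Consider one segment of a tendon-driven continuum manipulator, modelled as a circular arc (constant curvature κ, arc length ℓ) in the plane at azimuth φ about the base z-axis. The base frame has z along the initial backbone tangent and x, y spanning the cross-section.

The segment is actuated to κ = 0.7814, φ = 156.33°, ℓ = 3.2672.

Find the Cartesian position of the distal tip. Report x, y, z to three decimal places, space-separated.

θ = κ·ℓ = 0.7814 × 3.2672 = 2.55299 rad
ρ = (1 − cos θ)/κ = (1 − -0.83172)/0.7814 = 2.34415
z = sin θ / κ = 0.55520/0.7814 = 0.71052
x = ρ cos φ = 2.34415 × cos(156.33°) = -2.14694
y = ρ sin φ = 2.34415 × sin(156.33°) = 0.94110

-2.147 0.941 0.711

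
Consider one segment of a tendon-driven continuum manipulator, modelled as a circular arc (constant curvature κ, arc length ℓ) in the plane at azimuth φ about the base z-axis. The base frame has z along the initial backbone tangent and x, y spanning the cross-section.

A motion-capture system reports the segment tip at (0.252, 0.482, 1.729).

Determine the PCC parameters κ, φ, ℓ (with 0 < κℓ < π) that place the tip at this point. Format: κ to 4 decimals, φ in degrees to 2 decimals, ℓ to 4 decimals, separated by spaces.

0.3311 62.40 1.8409

ρ = √(x²+y²) = √(0.252² + 0.482²) = 0.54390
φ = atan2(y, x) mod 360° = atan2(0.482, 0.252) = 62.3985°
|p|² = ρ² + z² = 0.54390² + 1.729² = 3.28527
κ = 2ρ / |p|² = 2×0.54390 / 3.28527 = 0.33111
θ = 2·atan2(ρ, z) = 2·atan2(0.54390, 1.729) = 0.60955 rad
ℓ = θ/κ = 0.60955/0.33111 = 1.84090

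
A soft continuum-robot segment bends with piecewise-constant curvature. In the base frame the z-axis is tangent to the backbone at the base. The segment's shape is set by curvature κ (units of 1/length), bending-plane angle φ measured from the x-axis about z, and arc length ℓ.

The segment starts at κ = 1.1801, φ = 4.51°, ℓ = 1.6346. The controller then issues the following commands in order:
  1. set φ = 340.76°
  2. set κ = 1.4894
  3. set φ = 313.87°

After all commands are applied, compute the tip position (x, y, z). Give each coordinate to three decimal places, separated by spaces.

initial: κ=1.1801, φ=4.51°, ℓ=1.6346
cmd 1: set φ=340.76° → (κ,φ,ℓ)=(1.1801,340.76°,1.6346) → tip=(1.0805,-0.3771,0.7936)
cmd 2: set κ=1.4894 → (κ,φ,ℓ)=(1.4894,340.76°,1.6346) → tip=(1.1159,-0.3895,0.4361)
cmd 3: set φ=313.87° → (κ,φ,ℓ)=(1.4894,313.87°,1.6346) → tip=(0.8191,-0.8520,0.4361)

0.819 -0.852 0.436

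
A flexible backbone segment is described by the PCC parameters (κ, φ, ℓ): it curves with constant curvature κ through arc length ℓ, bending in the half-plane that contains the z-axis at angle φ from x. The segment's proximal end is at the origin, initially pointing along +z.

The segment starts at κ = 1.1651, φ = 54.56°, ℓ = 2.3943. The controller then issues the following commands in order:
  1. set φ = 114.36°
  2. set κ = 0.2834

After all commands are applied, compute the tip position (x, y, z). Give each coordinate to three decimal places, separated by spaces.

-0.322 0.712 2.215

initial: κ=1.1651, φ=54.56°, ℓ=2.3943
cmd 1: set φ=114.36° → (κ,φ,ℓ)=(1.1651,114.36°,2.3943) → tip=(-0.6863,1.5158,0.2959)
cmd 2: set κ=0.2834 → (κ,φ,ℓ)=(0.2834,114.36°,2.3943) → tip=(-0.3224,0.7120,2.2148)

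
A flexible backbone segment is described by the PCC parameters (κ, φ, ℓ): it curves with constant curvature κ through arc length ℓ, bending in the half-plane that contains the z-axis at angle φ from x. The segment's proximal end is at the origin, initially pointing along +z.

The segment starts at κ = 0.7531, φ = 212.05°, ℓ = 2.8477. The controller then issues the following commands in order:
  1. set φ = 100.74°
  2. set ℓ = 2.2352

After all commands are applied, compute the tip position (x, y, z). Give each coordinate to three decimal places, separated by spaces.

initial: κ=0.7531, φ=212.05°, ℓ=2.8477
cmd 1: set φ=100.74° → (κ,φ,ℓ)=(0.7531,100.74°,2.8477) → tip=(-0.3818,2.0128,1.1152)
cmd 2: set ℓ=2.2352 → (κ,φ,ℓ)=(0.7531,100.74°,2.2352) → tip=(-0.2752,1.4511,1.3194)

-0.275 1.451 1.319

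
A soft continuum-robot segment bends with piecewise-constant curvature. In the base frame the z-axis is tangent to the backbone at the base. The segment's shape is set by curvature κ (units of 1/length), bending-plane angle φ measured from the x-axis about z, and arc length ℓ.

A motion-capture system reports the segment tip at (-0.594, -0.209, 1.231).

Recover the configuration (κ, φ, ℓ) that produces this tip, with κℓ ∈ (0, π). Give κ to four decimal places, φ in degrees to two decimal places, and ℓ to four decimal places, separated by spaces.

ρ = √(x²+y²) = √(-0.594² + -0.209²) = 0.62970
φ = atan2(y, x) mod 360° = atan2(-0.209, -0.594) = 199.3845°
|p|² = ρ² + z² = 0.62970² + 1.231² = 1.91188
κ = 2ρ / |p|² = 2×0.62970 / 1.91188 = 0.65872
θ = 2·atan2(ρ, z) = 2·atan2(0.62970, 1.231) = 0.94566 rad
ℓ = θ/κ = 0.94566/0.65872 = 1.43560

0.6587 199.38 1.4356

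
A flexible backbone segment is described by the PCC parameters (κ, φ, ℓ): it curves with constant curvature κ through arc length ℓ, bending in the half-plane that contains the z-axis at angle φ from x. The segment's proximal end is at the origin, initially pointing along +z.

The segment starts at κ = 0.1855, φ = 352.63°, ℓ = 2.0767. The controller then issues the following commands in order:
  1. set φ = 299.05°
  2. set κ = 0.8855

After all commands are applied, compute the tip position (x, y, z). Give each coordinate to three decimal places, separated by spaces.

0.694 -1.249 1.089

initial: κ=0.1855, φ=352.63°, ℓ=2.0767
cmd 1: set φ=299.05° → (κ,φ,ℓ)=(0.1855,299.05°,2.0767) → tip=(0.1918,-0.3454,2.0257)
cmd 2: set κ=0.8855 → (κ,φ,ℓ)=(0.8855,299.05°,2.0767) → tip=(0.6936,-1.2488,1.0890)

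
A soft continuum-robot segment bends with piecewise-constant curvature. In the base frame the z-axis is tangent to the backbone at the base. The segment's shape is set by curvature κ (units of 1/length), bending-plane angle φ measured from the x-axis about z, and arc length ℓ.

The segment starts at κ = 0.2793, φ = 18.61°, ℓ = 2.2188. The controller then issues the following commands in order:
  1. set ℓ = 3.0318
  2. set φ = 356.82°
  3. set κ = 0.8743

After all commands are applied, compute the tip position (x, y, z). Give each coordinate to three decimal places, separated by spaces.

initial: κ=0.2793, φ=18.61°, ℓ=2.2188
cmd 1: set ℓ=3.0318 → (κ,φ,ℓ)=(0.2793,18.61°,3.0318) → tip=(1.1455,0.3857,2.6823)
cmd 2: set φ=356.82° → (κ,φ,ℓ)=(0.2793,356.82°,3.0318) → tip=(1.2069,-0.0671,2.6823)
cmd 3: set κ=0.8743 → (κ,φ,ℓ)=(0.8743,356.82°,3.0318) → tip=(2.1492,-0.1194,0.5392)

2.149 -0.119 0.539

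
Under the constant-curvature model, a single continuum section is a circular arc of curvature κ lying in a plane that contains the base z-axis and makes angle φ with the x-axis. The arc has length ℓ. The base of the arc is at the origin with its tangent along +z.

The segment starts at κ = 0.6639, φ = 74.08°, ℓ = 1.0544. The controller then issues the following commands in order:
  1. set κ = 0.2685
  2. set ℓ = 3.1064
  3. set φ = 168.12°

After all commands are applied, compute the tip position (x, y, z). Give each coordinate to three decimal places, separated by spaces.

-1.196 0.252 2.759

initial: κ=0.6639, φ=74.08°, ℓ=1.0544
cmd 1: set κ=0.2685 → (κ,φ,ℓ)=(0.2685,74.08°,1.0544) → tip=(0.0407,0.1426,1.0404)
cmd 2: set ℓ=3.1064 → (κ,φ,ℓ)=(0.2685,74.08°,3.1064) → tip=(0.3352,1.1752,2.7586)
cmd 3: set φ=168.12° → (κ,φ,ℓ)=(0.2685,168.12°,3.1064) → tip=(-1.1959,0.2516,2.7586)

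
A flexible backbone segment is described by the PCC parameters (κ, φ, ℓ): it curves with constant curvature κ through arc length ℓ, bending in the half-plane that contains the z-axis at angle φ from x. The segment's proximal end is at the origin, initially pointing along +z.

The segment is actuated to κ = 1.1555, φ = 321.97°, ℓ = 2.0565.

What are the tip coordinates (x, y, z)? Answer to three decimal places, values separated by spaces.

θ = κ·ℓ = 1.1555 × 2.0565 = 2.37629 rad
ρ = (1 − cos θ)/κ = (1 − -0.72117)/1.1555 = 1.48955
z = sin θ / κ = 0.69276/1.1555 = 0.59953
x = ρ cos φ = 1.48955 × cos(321.97°) = 1.17330
y = ρ sin φ = 1.48955 × sin(321.97°) = -0.91767

1.173 -0.918 0.600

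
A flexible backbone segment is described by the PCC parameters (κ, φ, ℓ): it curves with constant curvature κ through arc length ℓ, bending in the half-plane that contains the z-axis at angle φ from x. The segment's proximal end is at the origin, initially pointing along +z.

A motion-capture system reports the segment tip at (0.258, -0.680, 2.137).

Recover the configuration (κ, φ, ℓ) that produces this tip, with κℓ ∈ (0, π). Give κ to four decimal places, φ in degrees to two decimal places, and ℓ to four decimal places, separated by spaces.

0.2855 290.78 2.2984

ρ = √(x²+y²) = √(0.258² + -0.680²) = 0.72730
φ = atan2(y, x) mod 360° = atan2(-0.680, 0.258) = 290.7773°
|p|² = ρ² + z² = 0.72730² + 2.137² = 5.09573
κ = 2ρ / |p|² = 2×0.72730 / 5.09573 = 0.28545
θ = 2·atan2(ρ, z) = 2·atan2(0.72730, 2.137) = 0.65608 rad
ℓ = θ/κ = 0.65608/0.28545 = 2.29837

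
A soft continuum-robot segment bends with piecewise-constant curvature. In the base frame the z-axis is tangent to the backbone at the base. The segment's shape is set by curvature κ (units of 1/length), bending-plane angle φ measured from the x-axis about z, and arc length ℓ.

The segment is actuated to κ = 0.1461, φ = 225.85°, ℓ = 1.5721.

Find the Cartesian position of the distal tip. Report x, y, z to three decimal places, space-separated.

θ = κ·ℓ = 0.1461 × 1.5721 = 0.22968 rad
ρ = (1 − cos θ)/κ = (1 − 0.97374)/0.1461 = 0.17975
z = sin θ / κ = 0.22767/0.1461 = 1.55831
x = ρ cos φ = 0.17975 × cos(225.85°) = -0.12520
y = ρ sin φ = 0.17975 × sin(225.85°) = -0.12897

-0.125 -0.129 1.558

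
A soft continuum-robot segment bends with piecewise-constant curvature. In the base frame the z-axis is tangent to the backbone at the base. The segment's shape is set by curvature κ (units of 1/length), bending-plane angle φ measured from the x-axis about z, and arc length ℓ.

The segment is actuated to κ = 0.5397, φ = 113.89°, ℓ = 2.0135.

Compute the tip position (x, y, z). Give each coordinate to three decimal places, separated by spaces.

-0.401 0.906 1.640

θ = κ·ℓ = 0.5397 × 2.0135 = 1.08669 rad
ρ = (1 − cos θ)/κ = (1 − 0.46542)/0.5397 = 0.99051
z = sin θ / κ = 0.88509/0.5397 = 1.63997
x = ρ cos φ = 0.99051 × cos(113.89°) = -0.40114
y = ρ sin φ = 0.99051 × sin(113.89°) = 0.90565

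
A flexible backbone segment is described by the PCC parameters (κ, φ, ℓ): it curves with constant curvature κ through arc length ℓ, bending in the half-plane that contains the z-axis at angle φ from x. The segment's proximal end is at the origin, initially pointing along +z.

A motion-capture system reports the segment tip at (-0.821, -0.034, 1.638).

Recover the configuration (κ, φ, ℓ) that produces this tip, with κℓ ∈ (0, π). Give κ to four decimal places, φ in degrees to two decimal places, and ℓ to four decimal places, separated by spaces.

ρ = √(x²+y²) = √(-0.821² + -0.034²) = 0.82170
φ = atan2(y, x) mod 360° = atan2(-0.034, -0.821) = 182.3714°
|p|² = ρ² + z² = 0.82170² + 1.638² = 3.35824
κ = 2ρ / |p|² = 2×0.82170 / 3.35824 = 0.48937
θ = 2·atan2(ρ, z) = 2·atan2(0.82170, 1.638) = 0.92993 rad
ℓ = θ/κ = 0.92993/0.48937 = 1.90029

0.4894 182.37 1.9003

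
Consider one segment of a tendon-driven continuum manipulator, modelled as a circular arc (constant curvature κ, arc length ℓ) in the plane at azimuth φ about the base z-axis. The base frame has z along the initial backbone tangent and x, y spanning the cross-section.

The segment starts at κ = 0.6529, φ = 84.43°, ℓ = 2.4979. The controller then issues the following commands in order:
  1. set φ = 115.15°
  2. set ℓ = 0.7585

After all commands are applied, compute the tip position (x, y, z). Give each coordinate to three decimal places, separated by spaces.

initial: κ=0.6529, φ=84.43°, ℓ=2.4979
cmd 1: set φ=115.15° → (κ,φ,ℓ)=(0.6529,115.15°,2.4979) → tip=(-0.6900,1.4697,1.5289)
cmd 2: set ℓ=0.7585 → (κ,φ,ℓ)=(0.6529,115.15°,0.7585) → tip=(-0.0782,0.1666,0.7279)

-0.078 0.167 0.728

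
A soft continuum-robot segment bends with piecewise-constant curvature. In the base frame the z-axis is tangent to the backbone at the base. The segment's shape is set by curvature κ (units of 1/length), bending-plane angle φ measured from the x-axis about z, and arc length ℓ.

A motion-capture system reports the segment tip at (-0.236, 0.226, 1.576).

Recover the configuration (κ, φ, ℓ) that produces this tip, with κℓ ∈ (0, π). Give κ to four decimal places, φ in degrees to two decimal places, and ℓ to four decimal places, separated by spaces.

ρ = √(x²+y²) = √(-0.236² + 0.226²) = 0.32676
φ = atan2(y, x) mod 360° = atan2(0.226, -0.236) = 136.2400°
|p|² = ρ² + z² = 0.32676² + 1.576² = 2.59055
κ = 2ρ / |p|² = 2×0.32676 / 2.59055 = 0.25227
θ = 2·atan2(ρ, z) = 2·atan2(0.32676, 1.576) = 0.40888 rad
ℓ = θ/κ = 0.40888/0.25227 = 1.62078

0.2523 136.24 1.6208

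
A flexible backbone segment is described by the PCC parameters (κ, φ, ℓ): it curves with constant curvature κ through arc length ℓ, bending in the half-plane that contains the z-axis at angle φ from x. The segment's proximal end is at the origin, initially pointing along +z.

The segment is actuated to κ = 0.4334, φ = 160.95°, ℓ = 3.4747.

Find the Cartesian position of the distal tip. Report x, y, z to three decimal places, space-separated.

θ = κ·ℓ = 0.4334 × 3.4747 = 1.50593 rad
ρ = (1 − cos θ)/κ = (1 − 0.06482)/0.4334 = 2.15779
z = sin θ / κ = 0.99790/0.4334 = 2.30249
x = ρ cos φ = 2.15779 × cos(160.95°) = -2.03961
y = ρ sin φ = 2.15779 × sin(160.95°) = 0.70429

-2.040 0.704 2.302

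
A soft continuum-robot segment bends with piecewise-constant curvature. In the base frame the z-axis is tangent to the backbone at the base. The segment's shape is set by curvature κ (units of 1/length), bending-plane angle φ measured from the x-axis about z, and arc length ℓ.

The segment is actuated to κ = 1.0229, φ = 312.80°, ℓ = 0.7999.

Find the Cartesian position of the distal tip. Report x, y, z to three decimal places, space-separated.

θ = κ·ℓ = 1.0229 × 0.7999 = 0.81822 rad
ρ = (1 − cos θ)/κ = (1 − 0.68352)/1.0229 = 0.30939
z = sin θ / κ = 0.72993/1.0229 = 0.71359
x = ρ cos φ = 0.30939 × cos(312.80°) = 0.21021
y = ρ sin φ = 0.30939 × sin(312.80°) = -0.22701

0.210 -0.227 0.714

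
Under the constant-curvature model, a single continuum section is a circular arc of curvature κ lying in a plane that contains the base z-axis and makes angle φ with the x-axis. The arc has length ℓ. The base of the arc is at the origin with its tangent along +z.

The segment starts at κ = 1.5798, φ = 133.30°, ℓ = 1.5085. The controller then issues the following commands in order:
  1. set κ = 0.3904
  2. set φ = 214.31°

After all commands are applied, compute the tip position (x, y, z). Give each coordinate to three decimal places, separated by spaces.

-0.356 -0.243 1.423

initial: κ=1.5798, φ=133.30°, ℓ=1.5085
cmd 1: set κ=0.3904 → (κ,φ,ℓ)=(0.3904,133.30°,1.5085) → tip=(-0.2959,0.3140,1.4228)
cmd 2: set φ=214.31° → (κ,φ,ℓ)=(0.3904,214.31°,1.5085) → tip=(-0.3564,-0.2432,1.4228)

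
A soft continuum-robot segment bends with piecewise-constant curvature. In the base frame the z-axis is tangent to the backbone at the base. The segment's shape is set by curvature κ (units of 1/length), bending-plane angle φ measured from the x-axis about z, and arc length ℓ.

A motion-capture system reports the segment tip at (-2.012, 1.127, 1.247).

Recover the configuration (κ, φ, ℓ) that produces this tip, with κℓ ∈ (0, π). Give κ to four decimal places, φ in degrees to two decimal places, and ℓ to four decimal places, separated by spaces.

0.6710 150.75 3.2043

ρ = √(x²+y²) = √(-2.012² + 1.127²) = 2.30614
φ = atan2(y, x) mod 360° = atan2(1.127, -2.012) = 150.7451°
|p|² = ρ² + z² = 2.30614² + 1.247² = 6.87328
κ = 2ρ / |p|² = 2×2.30614 / 6.87328 = 0.67104
θ = 2·atan2(ρ, z) = 2·atan2(2.30614, 1.247) = 2.15019 rad
ℓ = θ/κ = 2.15019/0.67104 = 3.20425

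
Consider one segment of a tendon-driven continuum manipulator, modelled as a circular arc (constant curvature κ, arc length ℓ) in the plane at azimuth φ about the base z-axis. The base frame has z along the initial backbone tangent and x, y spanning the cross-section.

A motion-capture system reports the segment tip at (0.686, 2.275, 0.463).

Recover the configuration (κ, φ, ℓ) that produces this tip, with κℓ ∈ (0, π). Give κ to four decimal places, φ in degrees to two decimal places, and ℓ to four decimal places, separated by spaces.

0.8109 73.22 3.3996

ρ = √(x²+y²) = √(0.686² + 2.275²) = 2.37618
φ = atan2(y, x) mod 360° = atan2(2.275, 0.686) = 73.2199°
|p|² = ρ² + z² = 2.37618² + 0.463² = 5.86059
κ = 2ρ / |p|² = 2×2.37618 / 5.86059 = 0.81090
θ = 2·atan2(ρ, z) = 2·atan2(2.37618, 0.463) = 2.75671 rad
ℓ = θ/κ = 2.75671/0.81090 = 3.39957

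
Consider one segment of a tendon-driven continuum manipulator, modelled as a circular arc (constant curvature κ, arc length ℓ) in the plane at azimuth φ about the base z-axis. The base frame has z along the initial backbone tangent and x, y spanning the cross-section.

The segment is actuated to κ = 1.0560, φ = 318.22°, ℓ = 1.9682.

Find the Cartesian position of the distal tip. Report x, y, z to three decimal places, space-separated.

θ = κ·ℓ = 1.0560 × 1.9682 = 2.07842 rad
ρ = (1 − cos θ)/κ = (1 − -0.48610)/1.0560 = 1.40729
z = sin θ / κ = 0.87390/1.0560 = 0.82756
x = ρ cos φ = 1.40729 × cos(318.22°) = 1.04943
y = ρ sin φ = 1.40729 × sin(318.22°) = -0.93764

1.049 -0.938 0.828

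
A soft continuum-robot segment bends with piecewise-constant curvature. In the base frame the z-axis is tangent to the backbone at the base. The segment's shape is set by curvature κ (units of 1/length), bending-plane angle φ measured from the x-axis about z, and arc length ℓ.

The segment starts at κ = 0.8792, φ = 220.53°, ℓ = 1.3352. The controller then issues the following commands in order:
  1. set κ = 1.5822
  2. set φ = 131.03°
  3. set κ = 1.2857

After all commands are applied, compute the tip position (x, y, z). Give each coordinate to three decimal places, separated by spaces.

initial: κ=0.8792, φ=220.53°, ℓ=1.3352
cmd 1: set κ=1.5822 → (κ,φ,ℓ)=(1.5822,220.53°,1.3352) → tip=(-0.7281,-0.6225,0.5415)
cmd 2: set φ=131.03° → (κ,φ,ℓ)=(1.5822,131.03°,1.3352) → tip=(-0.6288,0.7226,0.5415)
cmd 3: set κ=1.2857 → (κ,φ,ℓ)=(1.2857,131.03°,1.3352) → tip=(-0.5848,0.6720,0.7695)

-0.585 0.672 0.770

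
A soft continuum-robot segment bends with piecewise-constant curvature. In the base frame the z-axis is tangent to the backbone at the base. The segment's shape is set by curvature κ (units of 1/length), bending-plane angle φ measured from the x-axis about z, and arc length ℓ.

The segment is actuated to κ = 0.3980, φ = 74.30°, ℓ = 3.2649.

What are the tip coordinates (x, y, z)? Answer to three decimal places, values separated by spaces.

θ = κ·ℓ = 0.3980 × 3.2649 = 1.29943 rad
ρ = (1 − cos θ)/κ = (1 − 0.26805)/0.3980 = 1.83908
z = sin θ / κ = 0.96341/0.3980 = 2.42062
x = ρ cos φ = 1.83908 × cos(74.30°) = 0.49765
y = ρ sin φ = 1.83908 × sin(74.30°) = 1.77046

0.498 1.770 2.421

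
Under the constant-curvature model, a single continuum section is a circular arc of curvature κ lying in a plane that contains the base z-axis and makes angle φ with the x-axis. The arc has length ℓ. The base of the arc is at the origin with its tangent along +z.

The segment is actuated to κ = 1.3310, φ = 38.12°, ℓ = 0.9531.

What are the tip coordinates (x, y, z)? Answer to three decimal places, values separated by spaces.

0.415 0.326 0.717

θ = κ·ℓ = 1.3310 × 0.9531 = 1.26858 rad
ρ = (1 − cos θ)/κ = (1 − 0.29764)/1.3310 = 0.52769
z = sin θ / κ = 0.95468/1.3310 = 0.71726
x = ρ cos φ = 0.52769 × cos(38.12°) = 0.41515
y = ρ sin φ = 0.52769 × sin(38.12°) = 0.32575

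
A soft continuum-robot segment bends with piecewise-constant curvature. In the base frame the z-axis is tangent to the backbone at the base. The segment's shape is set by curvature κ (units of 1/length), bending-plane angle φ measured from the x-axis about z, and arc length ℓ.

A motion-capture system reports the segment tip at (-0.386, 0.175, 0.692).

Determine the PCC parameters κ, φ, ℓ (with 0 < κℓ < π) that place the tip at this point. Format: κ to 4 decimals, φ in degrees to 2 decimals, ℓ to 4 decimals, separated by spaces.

ρ = √(x²+y²) = √(-0.386² + 0.175²) = 0.42382
φ = atan2(y, x) mod 360° = atan2(0.175, -0.386) = 155.6120°
|p|² = ρ² + z² = 0.42382² + 0.692² = 0.65848
κ = 2ρ / |p|² = 2×0.42382 / 0.65848 = 1.28725
θ = 2·atan2(ρ, z) = 2·atan2(0.42382, 0.692) = 1.09905 rad
ℓ = θ/κ = 1.09905/1.28725 = 0.85380

1.2872 155.61 0.8538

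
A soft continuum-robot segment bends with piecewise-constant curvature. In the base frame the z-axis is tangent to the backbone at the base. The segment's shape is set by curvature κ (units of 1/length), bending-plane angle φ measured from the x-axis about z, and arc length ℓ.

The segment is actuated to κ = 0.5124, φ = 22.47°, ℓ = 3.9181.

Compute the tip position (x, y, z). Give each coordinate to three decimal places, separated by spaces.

2.566 1.061 1.768

θ = κ·ℓ = 0.5124 × 3.9181 = 2.00763 rad
ρ = (1 − cos θ)/κ = (1 − -0.42308)/0.5124 = 2.77728
z = sin θ / κ = 0.90609/0.5124 = 1.76833
x = ρ cos φ = 2.77728 × cos(22.47°) = 2.56643
y = ρ sin φ = 2.77728 × sin(22.47°) = 1.06147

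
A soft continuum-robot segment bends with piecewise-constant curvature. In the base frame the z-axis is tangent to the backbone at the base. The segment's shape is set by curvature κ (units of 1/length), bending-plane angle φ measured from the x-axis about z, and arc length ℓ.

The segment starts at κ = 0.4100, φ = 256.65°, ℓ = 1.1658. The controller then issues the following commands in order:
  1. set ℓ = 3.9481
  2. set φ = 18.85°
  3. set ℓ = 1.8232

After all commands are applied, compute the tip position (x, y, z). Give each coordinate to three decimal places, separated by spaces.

initial: κ=0.4100, φ=256.65°, ℓ=1.1658
cmd 1: set ℓ=3.9481 → (κ,φ,ℓ)=(0.4100,256.65°,3.9481) → tip=(-0.5901,-2.4868,2.4362)
cmd 2: set φ=18.85° → (κ,φ,ℓ)=(0.4100,18.85°,3.9481) → tip=(2.4188,0.8258,2.4362)
cmd 3: set ℓ=1.8232 → (κ,φ,ℓ)=(0.4100,18.85°,1.8232) → tip=(0.6154,0.2101,1.6581)

0.615 0.210 1.658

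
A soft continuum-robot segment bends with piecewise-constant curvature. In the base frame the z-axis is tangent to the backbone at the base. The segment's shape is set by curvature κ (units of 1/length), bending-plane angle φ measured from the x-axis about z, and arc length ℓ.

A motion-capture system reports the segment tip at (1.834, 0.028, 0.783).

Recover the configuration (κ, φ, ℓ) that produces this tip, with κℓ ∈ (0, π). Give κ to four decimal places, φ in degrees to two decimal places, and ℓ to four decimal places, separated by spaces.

ρ = √(x²+y²) = √(1.834² + 0.028²) = 1.83421
φ = atan2(y, x) mod 360° = atan2(0.028, 1.834) = 0.8747°
|p|² = ρ² + z² = 1.83421² + 0.783² = 3.97743
κ = 2ρ / |p|² = 2×1.83421 / 3.97743 = 0.92231
θ = 2·atan2(ρ, z) = 2·atan2(1.83421, 0.783) = 2.33466 rad
ℓ = θ/κ = 2.33466/0.92231 = 2.53131

0.9223 0.87 2.5313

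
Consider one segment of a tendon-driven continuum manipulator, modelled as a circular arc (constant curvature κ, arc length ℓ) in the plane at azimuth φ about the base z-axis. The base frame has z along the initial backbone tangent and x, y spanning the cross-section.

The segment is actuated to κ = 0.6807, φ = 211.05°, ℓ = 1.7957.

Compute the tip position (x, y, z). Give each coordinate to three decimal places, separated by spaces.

θ = κ·ℓ = 0.6807 × 1.7957 = 1.22233 rad
ρ = (1 − cos θ)/κ = (1 − 0.34145)/0.6807 = 0.96745
z = sin θ / κ = 0.93990/0.6807 = 1.38078
x = ρ cos φ = 0.96745 × cos(211.05°) = -0.82883
y = ρ sin φ = 0.96745 × sin(211.05°) = -0.49900

-0.829 -0.499 1.381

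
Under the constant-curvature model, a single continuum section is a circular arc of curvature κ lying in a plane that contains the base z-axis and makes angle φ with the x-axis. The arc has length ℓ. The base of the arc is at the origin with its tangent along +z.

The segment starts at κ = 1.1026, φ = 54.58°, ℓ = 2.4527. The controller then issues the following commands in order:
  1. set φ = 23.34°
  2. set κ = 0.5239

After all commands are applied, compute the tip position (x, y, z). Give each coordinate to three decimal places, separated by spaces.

1.258 0.543 1.831

initial: κ=1.1026, φ=54.58°, ℓ=2.4527
cmd 1: set φ=23.34° → (κ,φ,ℓ)=(1.1026,23.34°,2.4527) → tip=(1.5871,0.6848,0.3840)
cmd 2: set κ=0.5239 → (κ,φ,ℓ)=(0.5239,23.34°,2.4527) → tip=(1.2584,0.5430,1.8313)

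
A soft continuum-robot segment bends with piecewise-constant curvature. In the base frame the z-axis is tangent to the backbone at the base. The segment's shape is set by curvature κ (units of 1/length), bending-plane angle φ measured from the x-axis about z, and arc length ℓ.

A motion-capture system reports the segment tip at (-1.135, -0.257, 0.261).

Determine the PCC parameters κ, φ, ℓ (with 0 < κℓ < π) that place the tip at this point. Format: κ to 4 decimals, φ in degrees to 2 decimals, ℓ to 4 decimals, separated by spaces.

ρ = √(x²+y²) = √(-1.135² + -0.257²) = 1.16373
φ = atan2(y, x) mod 360° = atan2(-0.257, -1.135) = 192.7584°
|p|² = ρ² + z² = 1.16373² + 0.261² = 1.42240
κ = 2ρ / |p|² = 2×1.16373 / 1.42240 = 1.63630
θ = 2·atan2(ρ, z) = 2·atan2(1.16373, 0.261) = 2.70034 rad
ℓ = θ/κ = 2.70034/1.63630 = 1.65027

1.6363 192.76 1.6503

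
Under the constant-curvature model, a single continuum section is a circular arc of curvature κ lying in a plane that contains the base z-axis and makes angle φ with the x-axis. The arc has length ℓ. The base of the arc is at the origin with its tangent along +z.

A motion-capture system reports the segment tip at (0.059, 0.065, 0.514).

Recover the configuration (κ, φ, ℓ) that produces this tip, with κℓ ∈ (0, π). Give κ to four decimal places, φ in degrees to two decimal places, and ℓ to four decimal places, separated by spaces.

ρ = √(x²+y²) = √(0.059² + 0.065²) = 0.08778
φ = atan2(y, x) mod 360° = atan2(0.065, 0.059) = 47.7702°
|p|² = ρ² + z² = 0.08778² + 0.514² = 0.27190
κ = 2ρ / |p|² = 2×0.08778 / 0.27190 = 0.64570
θ = 2·atan2(ρ, z) = 2·atan2(0.08778, 0.514) = 0.33831 rad
ℓ = θ/κ = 0.33831/0.64570 = 0.52394

0.6457 47.77 0.5239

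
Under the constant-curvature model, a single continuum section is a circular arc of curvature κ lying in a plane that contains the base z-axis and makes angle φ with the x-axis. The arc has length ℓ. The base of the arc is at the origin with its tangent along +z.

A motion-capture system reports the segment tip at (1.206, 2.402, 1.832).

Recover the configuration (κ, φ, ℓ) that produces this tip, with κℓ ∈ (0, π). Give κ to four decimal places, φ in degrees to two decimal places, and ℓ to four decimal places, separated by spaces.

0.5081 63.34 3.8283

ρ = √(x²+y²) = √(1.206² + 2.402²) = 2.68776
φ = atan2(y, x) mod 360° = atan2(2.402, 1.206) = 63.3396°
|p|² = ρ² + z² = 2.68776² + 1.832² = 10.58026
κ = 2ρ / |p|² = 2×2.68776 / 10.58026 = 0.50807
θ = 2·atan2(ρ, z) = 2·atan2(2.68776, 1.832) = 1.94504 rad
ℓ = θ/κ = 1.94504/0.50807 = 3.82829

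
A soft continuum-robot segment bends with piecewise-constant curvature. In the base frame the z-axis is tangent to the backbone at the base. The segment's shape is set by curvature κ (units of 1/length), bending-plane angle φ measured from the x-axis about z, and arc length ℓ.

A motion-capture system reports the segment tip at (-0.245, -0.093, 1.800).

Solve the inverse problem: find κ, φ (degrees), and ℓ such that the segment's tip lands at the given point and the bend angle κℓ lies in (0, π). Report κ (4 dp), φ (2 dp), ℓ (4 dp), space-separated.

0.1584 200.79 1.8253

ρ = √(x²+y²) = √(-0.245² + -0.093²) = 0.26206
φ = atan2(y, x) mod 360° = atan2(-0.093, -0.245) = 200.7864°
|p|² = ρ² + z² = 0.26206² + 1.800² = 3.30867
κ = 2ρ / |p|² = 2×0.26206 / 3.30867 = 0.15841
θ = 2·atan2(ρ, z) = 2·atan2(0.26206, 1.800) = 0.28914 rad
ℓ = θ/κ = 0.28914/0.15841 = 1.82533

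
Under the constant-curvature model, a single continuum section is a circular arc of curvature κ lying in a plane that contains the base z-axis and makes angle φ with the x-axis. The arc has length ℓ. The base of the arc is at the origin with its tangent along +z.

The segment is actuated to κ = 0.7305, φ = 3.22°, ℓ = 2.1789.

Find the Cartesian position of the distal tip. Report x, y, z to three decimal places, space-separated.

1.395 0.078 1.369

θ = κ·ℓ = 0.7305 × 2.1789 = 1.59169 rad
ρ = (1 − cos θ)/κ = (1 − -0.02089)/0.7305 = 1.39752
z = sin θ / κ = 0.99978/0.7305 = 1.36863
x = ρ cos φ = 1.39752 × cos(3.22°) = 1.39531
y = ρ sin φ = 1.39752 × sin(3.22°) = 0.07850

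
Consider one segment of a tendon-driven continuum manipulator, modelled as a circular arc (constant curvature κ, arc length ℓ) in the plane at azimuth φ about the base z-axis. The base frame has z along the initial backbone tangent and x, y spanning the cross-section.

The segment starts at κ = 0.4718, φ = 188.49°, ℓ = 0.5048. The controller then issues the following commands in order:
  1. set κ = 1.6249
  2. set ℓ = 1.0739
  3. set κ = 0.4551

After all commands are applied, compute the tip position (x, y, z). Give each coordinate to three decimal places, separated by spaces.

-0.254 -0.038 1.032

initial: κ=0.4718, φ=188.49°, ℓ=0.5048
cmd 1: set κ=1.6249 → (κ,φ,ℓ)=(1.6249,188.49°,0.5048) → tip=(-0.1935,-0.0289,0.4501)
cmd 2: set ℓ=1.0739 → (κ,φ,ℓ)=(1.6249,188.49°,1.0739) → tip=(-0.7142,-0.1066,0.6061)
cmd 3: set κ=0.4551 → (κ,φ,ℓ)=(0.4551,188.49°,1.0739) → tip=(-0.2544,-0.0380,1.0317)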